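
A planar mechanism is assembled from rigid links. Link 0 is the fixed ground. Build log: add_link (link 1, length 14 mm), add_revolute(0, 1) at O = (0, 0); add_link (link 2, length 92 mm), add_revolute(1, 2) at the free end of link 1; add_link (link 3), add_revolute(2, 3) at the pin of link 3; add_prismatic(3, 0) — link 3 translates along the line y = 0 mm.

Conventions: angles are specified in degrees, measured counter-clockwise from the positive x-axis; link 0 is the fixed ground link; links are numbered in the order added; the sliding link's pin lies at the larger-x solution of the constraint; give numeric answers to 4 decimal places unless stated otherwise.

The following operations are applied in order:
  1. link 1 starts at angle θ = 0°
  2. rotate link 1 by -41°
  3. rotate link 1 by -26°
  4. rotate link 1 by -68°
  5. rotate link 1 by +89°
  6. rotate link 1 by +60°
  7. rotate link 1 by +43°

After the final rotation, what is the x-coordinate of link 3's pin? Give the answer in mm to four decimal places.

geometry: r = 14 mm, L = 92 mm, e = 0 mm; θ starts at 0°
rotate link 1 by -41°: θ ← 0° -41° = -41°
rotate link 1 by -26°: θ ← -41° -26° = -67°
rotate link 1 by -68°: θ ← -67° -68° = -135°
rotate link 1 by +89°: θ ← -135° +89° = -46°
rotate link 1 by +60°: θ ← -46° +60° = 14°
rotate link 1 by +43°: θ ← 14° +43° = 57°
crank pin P = (r cos θ, r sin θ) = (7.624946, 11.741388)
h = r sin θ − e = 11.741388 − 0 = 11.741388
x = r cos θ + √(L² − h²) = 7.624946 + 91.247684 = 98.872630

98.8726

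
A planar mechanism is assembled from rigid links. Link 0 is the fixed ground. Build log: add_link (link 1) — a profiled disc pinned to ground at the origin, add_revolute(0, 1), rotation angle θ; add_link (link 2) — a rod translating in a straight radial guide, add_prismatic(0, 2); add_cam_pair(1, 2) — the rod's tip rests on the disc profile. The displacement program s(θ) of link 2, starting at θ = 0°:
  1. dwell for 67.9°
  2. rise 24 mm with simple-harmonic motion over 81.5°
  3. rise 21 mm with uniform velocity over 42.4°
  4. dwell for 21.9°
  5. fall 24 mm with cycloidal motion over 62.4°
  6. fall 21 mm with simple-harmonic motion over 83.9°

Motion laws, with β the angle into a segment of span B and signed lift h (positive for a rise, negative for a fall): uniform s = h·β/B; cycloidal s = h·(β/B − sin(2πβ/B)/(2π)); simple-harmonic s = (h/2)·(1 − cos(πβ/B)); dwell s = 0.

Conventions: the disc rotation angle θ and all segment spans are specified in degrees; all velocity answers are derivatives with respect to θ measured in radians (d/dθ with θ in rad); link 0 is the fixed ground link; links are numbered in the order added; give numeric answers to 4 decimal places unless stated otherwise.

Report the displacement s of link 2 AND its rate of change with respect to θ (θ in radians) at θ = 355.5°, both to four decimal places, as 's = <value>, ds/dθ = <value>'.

seg 1 [0°–67.9°] dwell: s stays 0.0000
seg 2 [67.9°–149.4°] simple-harmonic, h=24: full span → s += 24 → s = 24.0000
seg 3 [149.4°–191.8°] uniform, h=21: full span → s += 21 → s = 45.0000
seg 4 [191.8°–213.7°] dwell: s stays 45.0000
seg 5 [213.7°–276.1°] cycloidal, h=-24: full span → s += -24 → s = 21.0000
seg 6 [276.1°–360°] simple-harmonic, h=-21: θ=355.5° here. β=79.4, B=83.9. -21/2·(1 − cos(π·0.9464)) = -20.8513 → s = 0.1487
velocity in seg [276.1°–360°] (simple-harmonic), θ in radians: β = 79.4° = 1.3858 rad, B = 83.9° = 1.4643 rad; ds/dθ = (πh/(2B)) sin(πβ/B) = (π·(-21)/(2·1.4643)) sin(π·0.9464) = -3.777837 mm/rad

s = 0.1487, ds/dθ = -3.7778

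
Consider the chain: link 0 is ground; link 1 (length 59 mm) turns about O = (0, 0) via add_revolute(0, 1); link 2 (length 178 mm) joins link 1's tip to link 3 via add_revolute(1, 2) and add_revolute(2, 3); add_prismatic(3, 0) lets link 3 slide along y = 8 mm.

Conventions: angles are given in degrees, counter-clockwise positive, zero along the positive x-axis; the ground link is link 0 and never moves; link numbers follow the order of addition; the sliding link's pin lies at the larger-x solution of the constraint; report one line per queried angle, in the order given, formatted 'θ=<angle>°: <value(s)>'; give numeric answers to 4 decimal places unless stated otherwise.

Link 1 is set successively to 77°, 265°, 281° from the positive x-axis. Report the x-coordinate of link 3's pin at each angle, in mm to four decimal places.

geometry: r = 59 mm, L = 178 mm, e = 8 mm
θ=77°: crank pin P = (r cos θ, r sin θ) = (13.272112, 57.487834)
θ=77°: h = r sin θ − e = 57.487834 − 8 = 49.487834
θ=77°: x = r cos θ + √(L² − h²) = 13.272112 + 170.982322 = 184.254434
θ=265°: crank pin P = (r cos θ, r sin θ) = (-5.142189, -58.775487)
θ=265°: h = r sin θ − e = -58.775487 − 8 = -66.775487
θ=265°: x = r cos θ + √(L² − h²) = -5.142189 + 165.000104 = 159.857915
θ=281°: crank pin P = (r cos θ, r sin θ) = (11.257731, -57.916004)
θ=281°: h = r sin θ − e = -57.916004 − 8 = -65.916004
θ=281°: x = r cos θ + √(L² − h²) = 11.257731 + 165.345337 = 176.603068

θ=77°: 184.2544
θ=265°: 159.8579
θ=281°: 176.6031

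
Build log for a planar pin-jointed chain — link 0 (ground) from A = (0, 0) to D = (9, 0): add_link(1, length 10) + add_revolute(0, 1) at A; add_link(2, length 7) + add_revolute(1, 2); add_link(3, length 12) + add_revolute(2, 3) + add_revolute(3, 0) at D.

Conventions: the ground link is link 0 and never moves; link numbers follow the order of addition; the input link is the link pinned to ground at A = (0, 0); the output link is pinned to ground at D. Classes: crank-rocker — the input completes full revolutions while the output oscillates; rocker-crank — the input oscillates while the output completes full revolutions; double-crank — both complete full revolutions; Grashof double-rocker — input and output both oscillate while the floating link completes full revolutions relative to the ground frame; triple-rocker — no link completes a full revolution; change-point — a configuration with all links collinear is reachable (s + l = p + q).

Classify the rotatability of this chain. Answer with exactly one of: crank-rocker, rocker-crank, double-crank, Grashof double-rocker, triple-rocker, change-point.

lengths: ground=9, input=10, coupler=7, output=12
sorted: s=7 (shortest), l=12 (longest), p+q=19
s + l = 19 vs p + q = 19
s + l = p + q → change-point (collinear configuration reachable)

change-point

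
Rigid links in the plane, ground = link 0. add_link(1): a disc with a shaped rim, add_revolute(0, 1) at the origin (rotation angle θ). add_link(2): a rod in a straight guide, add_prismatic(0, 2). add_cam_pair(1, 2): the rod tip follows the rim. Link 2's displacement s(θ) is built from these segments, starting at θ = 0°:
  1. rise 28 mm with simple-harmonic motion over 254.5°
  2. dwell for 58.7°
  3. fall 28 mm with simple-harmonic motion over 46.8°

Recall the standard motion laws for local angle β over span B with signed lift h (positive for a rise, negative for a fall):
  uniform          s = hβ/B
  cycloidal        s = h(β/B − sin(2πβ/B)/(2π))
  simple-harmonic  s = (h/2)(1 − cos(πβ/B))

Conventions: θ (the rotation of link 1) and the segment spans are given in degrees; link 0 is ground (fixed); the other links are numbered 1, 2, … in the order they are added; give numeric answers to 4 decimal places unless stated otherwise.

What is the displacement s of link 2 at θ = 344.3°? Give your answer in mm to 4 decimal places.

segment 1 (0° to 254.5°, simple-harmonic, h = 28) is passed completely: s = 0.0000 + (28) = 28.0000
segment 2 (254.5° to 313.2°, dwell): s unchanged at 28.0000
θ = 344.3° falls in segment 3 (313.2° to 360°, simple-harmonic, h = -28): β = 344.3 − 313.2 = 31.1°, B = 46.8°; Δs = -28/2·(1 − cos(π·0.6645)) = -20.9185; s = 28.0000 − 20.9185 = 7.0815

7.0815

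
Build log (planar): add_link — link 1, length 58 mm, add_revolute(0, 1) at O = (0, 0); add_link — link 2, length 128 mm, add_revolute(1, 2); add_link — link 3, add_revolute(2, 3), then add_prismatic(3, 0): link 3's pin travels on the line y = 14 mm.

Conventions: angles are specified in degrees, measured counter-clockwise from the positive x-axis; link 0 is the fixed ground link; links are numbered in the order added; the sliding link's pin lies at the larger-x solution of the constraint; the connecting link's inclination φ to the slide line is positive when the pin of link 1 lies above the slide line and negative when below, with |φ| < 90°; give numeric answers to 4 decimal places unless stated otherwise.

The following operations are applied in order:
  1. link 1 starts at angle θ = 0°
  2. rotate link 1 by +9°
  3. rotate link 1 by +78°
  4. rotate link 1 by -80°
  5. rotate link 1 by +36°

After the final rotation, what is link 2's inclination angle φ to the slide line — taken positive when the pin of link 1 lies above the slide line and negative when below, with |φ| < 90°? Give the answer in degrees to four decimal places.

geometry: r = 58 mm, L = 128 mm, e = 14 mm; θ starts at 0°
rotate link 1 by +9°: θ ← 0° +9° = 9°
rotate link 1 by +78°: θ ← 9° +78° = 87°
rotate link 1 by -80°: θ ← 87° -80° = 7°
rotate link 1 by +36°: θ ← 7° +36° = 43°
h = r sin θ − e = 39.555905 − 14 = 25.555905
sin φ = h / L = 25.555905 / 128 = 0.19965551
φ = arcsin(0.19965551) = 11.516815°

11.5168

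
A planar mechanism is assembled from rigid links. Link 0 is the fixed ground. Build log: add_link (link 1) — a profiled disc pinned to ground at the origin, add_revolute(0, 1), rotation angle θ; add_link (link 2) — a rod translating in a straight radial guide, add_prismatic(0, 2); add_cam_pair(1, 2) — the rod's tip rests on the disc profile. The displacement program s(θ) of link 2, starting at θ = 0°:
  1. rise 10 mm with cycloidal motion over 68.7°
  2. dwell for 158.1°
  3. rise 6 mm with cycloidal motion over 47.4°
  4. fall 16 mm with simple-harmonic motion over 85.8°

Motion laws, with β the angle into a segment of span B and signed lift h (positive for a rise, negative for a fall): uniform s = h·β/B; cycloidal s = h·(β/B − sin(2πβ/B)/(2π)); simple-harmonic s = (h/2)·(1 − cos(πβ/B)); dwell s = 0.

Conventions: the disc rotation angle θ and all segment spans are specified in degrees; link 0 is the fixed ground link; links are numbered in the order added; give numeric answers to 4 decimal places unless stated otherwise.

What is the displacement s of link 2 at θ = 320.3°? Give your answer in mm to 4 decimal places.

seg 1 [0°–68.7°] cycloidal, h=10: full span → s += 10 → s = 10.0000
seg 2 [68.7°–226.8°] dwell: s stays 10.0000
seg 3 [226.8°–274.2°] cycloidal, h=6: full span → s += 6 → s = 16.0000
seg 4 [274.2°–360°] simple-harmonic, h=-16: θ=320.3° here. β=46.1, B=85.8. -16/2·(1 − cos(π·0.5373)) = -8.9352 → s = 7.0648

7.0648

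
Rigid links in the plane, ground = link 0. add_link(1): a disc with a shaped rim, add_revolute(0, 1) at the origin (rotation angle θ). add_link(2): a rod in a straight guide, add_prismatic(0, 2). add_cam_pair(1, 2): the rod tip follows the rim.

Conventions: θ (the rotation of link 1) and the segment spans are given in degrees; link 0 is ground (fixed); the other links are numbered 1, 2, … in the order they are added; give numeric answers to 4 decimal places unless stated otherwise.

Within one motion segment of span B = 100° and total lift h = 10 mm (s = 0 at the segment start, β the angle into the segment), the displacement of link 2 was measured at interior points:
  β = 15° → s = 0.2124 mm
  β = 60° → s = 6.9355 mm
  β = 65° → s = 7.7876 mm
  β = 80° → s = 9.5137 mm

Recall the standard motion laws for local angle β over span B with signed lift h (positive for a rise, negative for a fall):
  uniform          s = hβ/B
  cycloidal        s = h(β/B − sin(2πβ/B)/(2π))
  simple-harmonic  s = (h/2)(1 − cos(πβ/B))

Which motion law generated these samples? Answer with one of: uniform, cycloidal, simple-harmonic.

candidates at β/B = r: uniform s = h·r (linear in β); cycloidal s = h·(r − sin(2πr)/(2π)); simple-harmonic s = (h/2)(1 − cos(πr))
β=15°: printed 0.2124 | uniform 1.5000, cycloidal 0.2124, simple-harmonic 0.5450
β=60°: printed 6.9355 | uniform 6.0000, cycloidal 6.9355, simple-harmonic 6.5451
β=65°: printed 7.7876 | uniform 6.5000, cycloidal 7.7876, simple-harmonic 7.2700
β=80°: printed 9.5137 | uniform 8.0000, cycloidal 9.5137, simple-harmonic 9.0451
only one law matches every sample → cycloidal

cycloidal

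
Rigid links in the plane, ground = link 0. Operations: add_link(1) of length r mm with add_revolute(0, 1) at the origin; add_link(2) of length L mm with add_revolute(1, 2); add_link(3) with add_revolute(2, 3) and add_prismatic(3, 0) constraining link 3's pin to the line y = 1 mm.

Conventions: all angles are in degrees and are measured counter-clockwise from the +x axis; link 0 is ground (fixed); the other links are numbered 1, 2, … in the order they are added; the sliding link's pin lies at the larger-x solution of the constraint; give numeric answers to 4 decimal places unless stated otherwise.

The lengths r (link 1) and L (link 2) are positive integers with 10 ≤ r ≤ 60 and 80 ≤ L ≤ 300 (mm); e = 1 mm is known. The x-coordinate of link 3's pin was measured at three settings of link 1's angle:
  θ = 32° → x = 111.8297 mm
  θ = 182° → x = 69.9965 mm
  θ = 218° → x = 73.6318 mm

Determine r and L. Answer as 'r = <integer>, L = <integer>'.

constraint per measurement: (x − r cos θ)² + (r sin θ − e)² = L²
subtracting the θ₁ and θ₂ equations cancels the r² and L² terms:
r = (x₁² − x₂²) / (2[(x₁cos θ₁ + e sin θ₁) − (x₂cos θ₂ + e sin θ₂)]) = 23.0000 → r = 23
L² = (x₁ − r cos θ₁)² + (r sin θ₁ − e)² = 8649.0052 → L = 93.0000 → L = 93
check at θ₃=218°: x = 73.6318 (printed 73.6318) ✓

r = 23, L = 93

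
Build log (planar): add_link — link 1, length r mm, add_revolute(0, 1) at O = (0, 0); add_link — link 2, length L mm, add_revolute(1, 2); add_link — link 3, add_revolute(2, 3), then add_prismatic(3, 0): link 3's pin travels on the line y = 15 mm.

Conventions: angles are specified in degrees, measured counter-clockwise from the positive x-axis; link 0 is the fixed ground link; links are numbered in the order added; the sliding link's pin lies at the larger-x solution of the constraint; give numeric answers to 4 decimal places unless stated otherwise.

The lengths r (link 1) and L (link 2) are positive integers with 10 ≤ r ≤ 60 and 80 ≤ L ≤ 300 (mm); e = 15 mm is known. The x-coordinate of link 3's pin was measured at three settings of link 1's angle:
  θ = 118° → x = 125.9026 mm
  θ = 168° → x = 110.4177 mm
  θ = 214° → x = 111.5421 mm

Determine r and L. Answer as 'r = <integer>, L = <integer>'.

constraint per measurement: (x − r cos θ)² + (r sin θ − e)² = L²
subtracting the θ₁ and θ₂ equations cancels the r² and L² terms:
r = (x₁² − x₂²) / (2[(x₁cos θ₁ + e sin θ₁) − (x₂cos θ₂ + e sin θ₂)]) = 30.9999 → r = 31
L² = (x₁ − r cos θ₁)² + (r sin θ₁ − e)² = 19881.0002 → L = 141.0000 → L = 141
check at θ₃=214°: x = 111.5421 (printed 111.5421) ✓

r = 31, L = 141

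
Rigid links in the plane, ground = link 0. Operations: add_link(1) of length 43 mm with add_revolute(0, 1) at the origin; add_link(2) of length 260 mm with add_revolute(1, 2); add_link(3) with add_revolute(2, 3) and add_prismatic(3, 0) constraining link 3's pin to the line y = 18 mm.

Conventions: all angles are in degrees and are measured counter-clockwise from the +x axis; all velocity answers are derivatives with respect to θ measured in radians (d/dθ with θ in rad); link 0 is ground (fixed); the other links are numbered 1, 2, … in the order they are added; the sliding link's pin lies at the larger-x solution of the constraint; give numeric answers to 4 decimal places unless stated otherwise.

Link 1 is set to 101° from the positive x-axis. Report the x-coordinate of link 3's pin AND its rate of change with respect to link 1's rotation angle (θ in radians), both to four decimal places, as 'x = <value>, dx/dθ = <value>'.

geometry: r = 43 mm, L = 260 mm, e = 18 mm
crank pin P = (r cos θ, r sin θ) = (-8.204787, 42.209969)
h = r sin θ − e = 42.209969 − 18 = 24.209969
x = r cos θ + √(L² − h²) = -8.204787 + 258.870387 = 250.665600
dx/dθ = −r sin θ − h·r cos θ/√(L² − h²) (θ in radians; h = 24.209969) = -41.442644

x = 250.6656, dx/dθ = -41.4426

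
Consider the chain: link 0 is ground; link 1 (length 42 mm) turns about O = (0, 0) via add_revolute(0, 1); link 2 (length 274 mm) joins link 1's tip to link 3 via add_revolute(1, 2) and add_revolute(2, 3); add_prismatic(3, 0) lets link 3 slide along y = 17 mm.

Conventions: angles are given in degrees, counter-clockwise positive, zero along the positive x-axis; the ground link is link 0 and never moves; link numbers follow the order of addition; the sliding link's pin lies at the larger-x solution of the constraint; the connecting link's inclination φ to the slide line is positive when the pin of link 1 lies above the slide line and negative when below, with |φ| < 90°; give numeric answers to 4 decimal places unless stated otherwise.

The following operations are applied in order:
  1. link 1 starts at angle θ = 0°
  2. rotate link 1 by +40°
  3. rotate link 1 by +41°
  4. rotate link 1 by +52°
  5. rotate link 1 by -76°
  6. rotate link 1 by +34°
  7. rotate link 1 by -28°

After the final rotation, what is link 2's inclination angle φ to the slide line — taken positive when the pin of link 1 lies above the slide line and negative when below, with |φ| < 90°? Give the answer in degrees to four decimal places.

geometry: r = 42 mm, L = 274 mm, e = 17 mm; θ starts at 0°
rotate link 1 by +40°: θ ← 0° +40° = 40°
rotate link 1 by +41°: θ ← 40° +41° = 81°
rotate link 1 by +52°: θ ← 81° +52° = 133°
rotate link 1 by -76°: θ ← 133° -76° = 57°
rotate link 1 by +34°: θ ← 57° +34° = 91°
rotate link 1 by -28°: θ ← 91° -28° = 63°
h = r sin θ − e = 37.422274 − 17 = 20.422274
sin φ = h / L = 20.422274 / 274 = 0.07453385
φ = arcsin(0.07453385) = 4.274439°

4.2744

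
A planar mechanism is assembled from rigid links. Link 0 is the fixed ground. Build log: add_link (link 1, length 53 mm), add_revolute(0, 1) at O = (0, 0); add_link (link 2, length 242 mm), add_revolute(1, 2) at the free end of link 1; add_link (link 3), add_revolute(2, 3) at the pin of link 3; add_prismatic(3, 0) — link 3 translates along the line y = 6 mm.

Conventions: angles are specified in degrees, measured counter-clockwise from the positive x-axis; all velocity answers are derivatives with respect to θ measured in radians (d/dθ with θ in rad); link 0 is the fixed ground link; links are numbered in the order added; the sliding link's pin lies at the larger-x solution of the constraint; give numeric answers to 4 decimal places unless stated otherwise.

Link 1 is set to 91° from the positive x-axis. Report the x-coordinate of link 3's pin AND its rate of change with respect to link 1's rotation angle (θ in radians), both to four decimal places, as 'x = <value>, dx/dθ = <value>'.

geometry: r = 53 mm, L = 242 mm, e = 6 mm
crank pin P = (r cos θ, r sin θ) = (-0.924978, 52.991928)
h = r sin θ − e = 52.991928 − 6 = 46.991928
x = r cos θ + √(L² − h²) = -0.924978 + 237.393679 = 236.468701
dx/dθ = −r sin θ − h·r cos θ/√(L² − h²) (θ in radians; h = 46.991928) = -52.808829

x = 236.4687, dx/dθ = -52.8088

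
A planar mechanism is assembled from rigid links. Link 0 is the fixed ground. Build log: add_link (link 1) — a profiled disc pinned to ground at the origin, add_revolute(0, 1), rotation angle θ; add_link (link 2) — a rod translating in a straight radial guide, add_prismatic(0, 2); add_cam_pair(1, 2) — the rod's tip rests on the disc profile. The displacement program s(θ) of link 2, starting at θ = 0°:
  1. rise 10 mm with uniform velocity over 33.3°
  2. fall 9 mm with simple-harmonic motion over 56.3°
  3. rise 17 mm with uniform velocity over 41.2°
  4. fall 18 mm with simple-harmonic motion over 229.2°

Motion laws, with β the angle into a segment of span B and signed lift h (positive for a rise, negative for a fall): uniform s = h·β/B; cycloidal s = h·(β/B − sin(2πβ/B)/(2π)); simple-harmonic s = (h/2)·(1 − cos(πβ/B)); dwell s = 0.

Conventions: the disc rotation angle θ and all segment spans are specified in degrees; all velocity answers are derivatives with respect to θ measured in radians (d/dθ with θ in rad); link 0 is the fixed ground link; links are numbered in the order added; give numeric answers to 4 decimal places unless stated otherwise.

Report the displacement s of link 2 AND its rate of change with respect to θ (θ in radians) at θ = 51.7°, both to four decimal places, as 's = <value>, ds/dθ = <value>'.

seg 1 [0°–33.3°] uniform, h=10: full span → s += 10 → s = 10.0000
seg 2 [33.3°–89.6°] simple-harmonic, h=-9: θ=51.7° here. β=18.4, B=56.3. -9/2·(1 − cos(π·0.3268)) = -2.1707 → s = 7.8293
velocity in seg [33.3°–89.6°] (simple-harmonic), θ in radians: β = 18.4° = 0.3211 rad, B = 56.3° = 0.9826 rad; ds/dθ = (πh/(2B)) sin(πβ/B) = (π·(-9)/(2·0.9826)) sin(π·0.3268) = -12.309909 mm/rad

s = 7.8293, ds/dθ = -12.3099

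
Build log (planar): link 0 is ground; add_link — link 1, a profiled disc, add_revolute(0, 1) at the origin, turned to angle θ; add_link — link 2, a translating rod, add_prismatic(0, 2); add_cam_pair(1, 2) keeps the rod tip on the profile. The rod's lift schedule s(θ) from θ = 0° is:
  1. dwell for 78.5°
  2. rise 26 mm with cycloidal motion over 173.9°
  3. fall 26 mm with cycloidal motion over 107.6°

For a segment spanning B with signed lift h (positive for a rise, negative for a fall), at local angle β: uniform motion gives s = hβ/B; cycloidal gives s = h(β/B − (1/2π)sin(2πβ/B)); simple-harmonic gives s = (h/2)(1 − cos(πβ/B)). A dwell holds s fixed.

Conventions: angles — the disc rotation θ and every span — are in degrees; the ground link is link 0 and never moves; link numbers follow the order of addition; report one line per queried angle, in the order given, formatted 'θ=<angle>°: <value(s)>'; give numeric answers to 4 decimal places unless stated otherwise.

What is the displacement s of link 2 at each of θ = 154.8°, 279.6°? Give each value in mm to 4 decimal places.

seg 1 [0°–78.5°] dwell: s stays 0.0000
seg 2 [78.5°–252.4°] cycloidal, h=26: θ=154.8° here. β=76.3, B=173.9. 26·(0.4388 − sin(2π·0.4388)/(2π)) = 9.8544 → s = 9.8544
seg 2 [78.5°–252.4°] cycloidal, h=26: full span → s += 26 → s = 26.0000
seg 3 [252.4°–360°] cycloidal, h=-26: θ=279.6° here. β=27.2, B=107.6. -26·(0.2528 − sin(2π·0.2528)/(2π)) = -2.4351 → s = 23.5649

θ=154.8°: 9.8544
θ=279.6°: 23.5649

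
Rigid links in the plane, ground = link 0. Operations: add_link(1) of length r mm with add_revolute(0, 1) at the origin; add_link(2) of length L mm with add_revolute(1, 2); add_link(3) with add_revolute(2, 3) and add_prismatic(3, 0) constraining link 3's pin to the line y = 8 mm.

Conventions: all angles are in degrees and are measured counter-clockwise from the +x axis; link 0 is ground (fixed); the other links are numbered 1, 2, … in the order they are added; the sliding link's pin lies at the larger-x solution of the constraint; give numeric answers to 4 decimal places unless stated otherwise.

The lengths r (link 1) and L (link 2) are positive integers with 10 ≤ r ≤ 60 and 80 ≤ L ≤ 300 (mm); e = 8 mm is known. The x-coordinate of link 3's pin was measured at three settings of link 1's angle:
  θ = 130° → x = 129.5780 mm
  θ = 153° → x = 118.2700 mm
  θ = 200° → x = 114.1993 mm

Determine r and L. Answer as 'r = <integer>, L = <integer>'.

constraint per measurement: (x − r cos θ)² + (r sin θ − e)² = L²
subtracting the θ₁ and θ₂ equations cancels the r² and L² terms:
r = (x₁² − x₂²) / (2[(x₁cos θ₁ + e sin θ₁) − (x₂cos θ₂ + e sin θ₂)]) = 57.0003 → r = 57
L² = (x₁ − r cos θ₁)² + (r sin θ₁ − e)² = 28900.0147 → L = 170.0000 → L = 170
check at θ₃=200°: x = 114.1993 (printed 114.1993) ✓

r = 57, L = 170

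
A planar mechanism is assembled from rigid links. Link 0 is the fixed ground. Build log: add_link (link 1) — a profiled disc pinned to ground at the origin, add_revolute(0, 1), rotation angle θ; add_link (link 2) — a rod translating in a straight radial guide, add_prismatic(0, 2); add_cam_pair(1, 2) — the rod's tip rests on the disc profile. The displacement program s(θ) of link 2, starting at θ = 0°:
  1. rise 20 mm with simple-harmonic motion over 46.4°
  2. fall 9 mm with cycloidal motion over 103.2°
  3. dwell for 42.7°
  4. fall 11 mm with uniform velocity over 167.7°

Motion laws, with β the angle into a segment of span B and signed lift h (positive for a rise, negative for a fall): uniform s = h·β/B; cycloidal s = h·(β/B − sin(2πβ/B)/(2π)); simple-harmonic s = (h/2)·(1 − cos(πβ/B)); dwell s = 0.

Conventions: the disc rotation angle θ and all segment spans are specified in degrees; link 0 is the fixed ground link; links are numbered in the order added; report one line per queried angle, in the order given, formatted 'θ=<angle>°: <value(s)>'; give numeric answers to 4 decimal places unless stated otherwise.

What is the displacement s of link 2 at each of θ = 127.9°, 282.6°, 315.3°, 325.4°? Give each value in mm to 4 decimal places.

seg 1 [0°–46.4°] simple-harmonic, h=20: full span → s += 20 → s = 20.0000
seg 2 [46.4°–149.6°] cycloidal, h=-9: θ=127.9° here. β=81.5, B=103.2. -9·(0.7897 − sin(2π·0.7897)/(2π)) = -8.4956 → s = 11.5044
seg 2 [46.4°–149.6°] cycloidal, h=-9: full span → s += -9 → s = 11.0000
seg 3 [149.6°–192.3°] dwell: s stays 11.0000
seg 4 [192.3°–360°] uniform, h=-11: θ=282.6° here. β=90.3, B=167.7. -11·90.3/167.7 = -5.9231 → s = 5.0769
seg 4 [192.3°–360°] uniform, h=-11: θ=315.3° here. β=123, B=167.7. -11·123/167.7 = -8.0680 → s = 2.9320
seg 4 [192.3°–360°] uniform, h=-11: θ=325.4° here. β=133.1, B=167.7. -11·133.1/167.7 = -8.7305 → s = 2.2695

θ=127.9°: 11.5044
θ=282.6°: 5.0769
θ=315.3°: 2.9320
θ=325.4°: 2.2695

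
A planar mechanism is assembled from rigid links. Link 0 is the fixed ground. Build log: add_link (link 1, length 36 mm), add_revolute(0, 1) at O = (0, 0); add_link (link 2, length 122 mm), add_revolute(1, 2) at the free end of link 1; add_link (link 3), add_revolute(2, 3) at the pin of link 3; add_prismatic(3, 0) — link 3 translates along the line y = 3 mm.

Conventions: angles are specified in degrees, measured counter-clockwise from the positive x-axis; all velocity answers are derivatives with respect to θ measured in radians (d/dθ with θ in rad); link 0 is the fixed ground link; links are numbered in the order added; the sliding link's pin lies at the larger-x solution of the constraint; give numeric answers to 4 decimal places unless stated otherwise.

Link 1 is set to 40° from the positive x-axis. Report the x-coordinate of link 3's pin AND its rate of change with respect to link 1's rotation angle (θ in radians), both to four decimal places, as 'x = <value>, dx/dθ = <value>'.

geometry: r = 36 mm, L = 122 mm, e = 3 mm
crank pin P = (r cos θ, r sin θ) = (27.577600, 23.140354)
h = r sin θ − e = 23.140354 − 3 = 20.140354
x = r cos θ + √(L² − h²) = 27.577600 + 120.326083 = 147.903683
dx/dθ = −r sin θ − h·r cos θ/√(L² − h²) (θ in radians; h = 20.140354) = -27.756333

x = 147.9037, dx/dθ = -27.7563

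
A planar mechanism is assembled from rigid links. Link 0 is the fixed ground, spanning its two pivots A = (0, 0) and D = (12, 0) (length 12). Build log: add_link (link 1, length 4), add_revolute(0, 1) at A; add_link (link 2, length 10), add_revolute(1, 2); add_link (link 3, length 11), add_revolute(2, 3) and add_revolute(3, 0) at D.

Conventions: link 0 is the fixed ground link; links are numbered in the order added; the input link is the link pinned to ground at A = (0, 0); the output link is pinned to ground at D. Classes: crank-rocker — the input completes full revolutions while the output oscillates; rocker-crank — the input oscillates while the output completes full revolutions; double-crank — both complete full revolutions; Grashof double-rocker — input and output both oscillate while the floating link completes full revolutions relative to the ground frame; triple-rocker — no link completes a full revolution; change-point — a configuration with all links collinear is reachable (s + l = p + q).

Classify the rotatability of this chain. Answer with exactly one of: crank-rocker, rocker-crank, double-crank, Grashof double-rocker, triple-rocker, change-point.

lengths: ground=12, input=4, coupler=10, output=11
sorted: s=4 (shortest), l=12 (longest), p+q=21
s + l = 16 vs p + q = 21
s + l < p + q (Grashof) with shortest = input link → crank-rocker

crank-rocker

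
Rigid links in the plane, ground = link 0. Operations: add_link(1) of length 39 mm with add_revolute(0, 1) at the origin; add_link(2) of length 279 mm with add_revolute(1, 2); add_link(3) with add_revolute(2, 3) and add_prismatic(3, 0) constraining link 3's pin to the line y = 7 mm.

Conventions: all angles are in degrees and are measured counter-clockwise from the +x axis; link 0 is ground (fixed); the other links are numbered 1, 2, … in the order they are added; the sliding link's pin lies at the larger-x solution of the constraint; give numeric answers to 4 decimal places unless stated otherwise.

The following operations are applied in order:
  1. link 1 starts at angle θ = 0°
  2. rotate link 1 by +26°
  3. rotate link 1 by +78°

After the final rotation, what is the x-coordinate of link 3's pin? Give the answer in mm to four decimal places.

geometry: r = 39 mm, L = 279 mm, e = 7 mm; θ starts at 0°
rotate link 1 by +26°: θ ← 0° +26° = 26°
rotate link 1 by +78°: θ ← 26° +78° = 104°
crank pin P = (r cos θ, r sin θ) = (-9.434954, 37.841533)
h = r sin θ − e = 37.841533 − 7 = 30.841533
x = r cos θ + √(L² − h²) = -9.434954 + 277.290100 = 267.855147

267.8551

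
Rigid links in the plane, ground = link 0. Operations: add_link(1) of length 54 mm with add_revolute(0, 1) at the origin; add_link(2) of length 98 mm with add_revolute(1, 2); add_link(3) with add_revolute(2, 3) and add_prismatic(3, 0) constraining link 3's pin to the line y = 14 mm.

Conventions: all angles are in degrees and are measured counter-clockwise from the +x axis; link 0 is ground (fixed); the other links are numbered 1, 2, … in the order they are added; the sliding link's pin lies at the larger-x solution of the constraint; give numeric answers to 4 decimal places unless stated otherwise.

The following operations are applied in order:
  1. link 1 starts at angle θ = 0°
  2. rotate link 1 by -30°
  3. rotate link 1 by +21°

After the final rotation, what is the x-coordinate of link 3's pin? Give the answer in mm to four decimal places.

geometry: r = 54 mm, L = 98 mm, e = 14 mm; θ starts at 0°
rotate link 1 by -30°: θ ← 0° -30° = -30°
rotate link 1 by +21°: θ ← -30° +21° = -9°
crank pin P = (r cos θ, r sin θ) = (53.335170, -8.447461)
h = r sin θ − e = -8.447461 − 14 = -22.447461
x = r cos θ + √(L² − h²) = 53.335170 + 95.394505 = 148.729675

148.7297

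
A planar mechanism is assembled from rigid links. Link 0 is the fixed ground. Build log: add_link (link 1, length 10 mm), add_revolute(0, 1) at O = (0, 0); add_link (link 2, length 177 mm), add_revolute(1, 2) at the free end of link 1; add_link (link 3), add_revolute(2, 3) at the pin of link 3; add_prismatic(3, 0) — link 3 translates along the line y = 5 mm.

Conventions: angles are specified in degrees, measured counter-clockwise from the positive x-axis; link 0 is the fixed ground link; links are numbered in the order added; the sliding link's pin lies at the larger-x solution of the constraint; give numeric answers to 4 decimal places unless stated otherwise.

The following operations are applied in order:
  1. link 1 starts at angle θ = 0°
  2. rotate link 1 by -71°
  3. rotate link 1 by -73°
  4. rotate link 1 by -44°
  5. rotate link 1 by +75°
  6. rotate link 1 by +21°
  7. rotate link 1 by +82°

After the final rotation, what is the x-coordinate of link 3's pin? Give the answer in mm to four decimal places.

geometry: r = 10 mm, L = 177 mm, e = 5 mm; θ starts at 0°
rotate link 1 by -71°: θ ← 0° -71° = -71°
rotate link 1 by -73°: θ ← -71° -73° = -144°
rotate link 1 by -44°: θ ← -144° -44° = -188°
rotate link 1 by +75°: θ ← -188° +75° = -113°
rotate link 1 by +21°: θ ← -113° +21° = -92°
rotate link 1 by +82°: θ ← -92° +82° = -10°
crank pin P = (r cos θ, r sin θ) = (9.848078, -1.736482)
h = r sin θ − e = -1.736482 − 5 = -6.736482
x = r cos θ + √(L² − h²) = 9.848078 + 176.871761 = 186.719838

186.7198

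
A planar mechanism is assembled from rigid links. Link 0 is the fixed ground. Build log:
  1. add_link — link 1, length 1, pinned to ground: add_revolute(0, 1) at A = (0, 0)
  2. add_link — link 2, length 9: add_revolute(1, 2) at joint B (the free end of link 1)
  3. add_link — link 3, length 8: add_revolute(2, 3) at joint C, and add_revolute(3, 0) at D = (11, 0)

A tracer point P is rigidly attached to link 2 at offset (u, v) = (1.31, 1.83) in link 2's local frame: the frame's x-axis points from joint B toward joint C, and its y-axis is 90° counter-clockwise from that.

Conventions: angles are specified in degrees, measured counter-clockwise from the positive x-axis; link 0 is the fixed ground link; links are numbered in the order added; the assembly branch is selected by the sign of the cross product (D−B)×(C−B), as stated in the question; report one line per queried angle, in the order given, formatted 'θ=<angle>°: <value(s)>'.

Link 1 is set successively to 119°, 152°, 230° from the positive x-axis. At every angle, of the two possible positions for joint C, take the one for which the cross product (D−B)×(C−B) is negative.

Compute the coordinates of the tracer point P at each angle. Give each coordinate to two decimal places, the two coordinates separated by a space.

A=(0,0), D=(11.00,0)
θ=119°: B = A + 1.00·(cos119°, sin119°) = (-0.4848, 0.8746)
θ=119°: |BD| = 11.5181
θ=119°: circle(B,9.00) ∩ circle(D,8.00): a=6.4970, h=6.2281
θ=119°:   candidates: C₊=(6.4664,6.5914) cross=71.735; C₋=(5.5205,-5.8288) cross=-71.735
θ=119°:   branch - wants cross < 0 → take C=(5.5205,-5.8288) (cross=-71.735)
θ=119°: ex = (C−B)/|BC| = (0.6673,-0.7448); ey = (0.7448,0.6673)
θ=119°: P = B + 1.31·ex + 1.83·ey = (1.7523,1.1200)
θ=152°: B = A + 1.00·(cos152°, sin152°) = (-0.8829, 0.4695)
θ=152°: |BD| = 11.8922
θ=152°: circle(B,9.00) ∩ circle(D,8.00): a=6.6609, h=6.0525
θ=152°:   candidates: C₊=(6.0117,6.2543) cross=71.978; C₋=(5.5338,-5.8413) cross=-71.978
θ=152°:   branch - wants cross < 0 → take C=(5.5338,-5.8413) (cross=-71.978)
θ=152°: ex = (C−B)/|BC| = (0.7130,-0.7012); ey = (0.7012,0.7130)
θ=152°: P = B + 1.31·ex + 1.83·ey = (1.3342,0.8556)
θ=230°: B = A + 1.00·(cos230°, sin230°) = (-0.6428, -0.7660)
θ=230°: |BD| = 11.6680
θ=230°: circle(B,9.00) ∩ circle(D,8.00): a=6.5625, h=6.1591
θ=230°:   candidates: C₊=(5.5012,5.8106) cross=71.864; C₋=(6.3099,-6.4810) cross=-71.864
θ=230°:   branch - wants cross < 0 → take C=(6.3099,-6.4810) (cross=-71.864)
θ=230°: ex = (C−B)/|BC| = (0.7725,-0.6350); ey = (0.6350,0.7725)
θ=230°: P = B + 1.31·ex + 1.83·ey = (1.5312,-0.1842)

θ=119°: 1.75 1.12
θ=152°: 1.33 0.86
θ=230°: 1.53 -0.18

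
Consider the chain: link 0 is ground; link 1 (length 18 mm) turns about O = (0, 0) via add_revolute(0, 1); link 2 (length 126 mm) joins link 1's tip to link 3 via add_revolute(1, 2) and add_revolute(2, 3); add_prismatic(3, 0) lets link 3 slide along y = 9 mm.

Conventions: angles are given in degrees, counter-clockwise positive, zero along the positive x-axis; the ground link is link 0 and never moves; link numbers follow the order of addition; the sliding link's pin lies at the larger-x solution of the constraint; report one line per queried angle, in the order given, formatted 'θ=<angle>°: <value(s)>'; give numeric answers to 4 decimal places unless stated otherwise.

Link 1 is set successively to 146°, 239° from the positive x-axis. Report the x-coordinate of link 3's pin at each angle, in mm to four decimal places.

geometry: r = 18 mm, L = 126 mm, e = 9 mm
θ=146°: crank pin P = (r cos θ, r sin θ) = (-14.922676, 10.065472)
θ=146°: h = r sin θ − e = 10.065472 − 9 = 1.065472
θ=146°: x = r cos θ + √(L² − h²) = -14.922676 + 125.995495 = 111.072819
θ=239°: crank pin P = (r cos θ, r sin θ) = (-9.270685, -15.429011)
θ=239°: h = r sin θ − e = -15.429011 − 9 = -24.429011
θ=239°: x = r cos θ + √(L² − h²) = -9.270685 + 123.609156 = 114.338470

θ=146°: 111.0728
θ=239°: 114.3385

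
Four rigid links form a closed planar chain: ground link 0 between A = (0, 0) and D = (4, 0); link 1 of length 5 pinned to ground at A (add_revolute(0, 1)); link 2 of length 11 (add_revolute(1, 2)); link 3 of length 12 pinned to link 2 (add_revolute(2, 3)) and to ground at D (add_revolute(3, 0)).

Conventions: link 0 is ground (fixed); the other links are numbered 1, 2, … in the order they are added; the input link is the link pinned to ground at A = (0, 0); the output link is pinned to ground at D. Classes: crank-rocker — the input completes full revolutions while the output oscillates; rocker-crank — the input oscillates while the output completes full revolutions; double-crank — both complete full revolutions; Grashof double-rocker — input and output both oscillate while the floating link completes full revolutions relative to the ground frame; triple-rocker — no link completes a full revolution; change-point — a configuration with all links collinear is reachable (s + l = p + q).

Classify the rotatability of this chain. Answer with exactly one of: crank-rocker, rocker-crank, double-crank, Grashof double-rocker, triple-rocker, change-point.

lengths: ground=4, input=5, coupler=11, output=12
sorted: s=4 (shortest), l=12 (longest), p+q=16
s + l = 16 vs p + q = 16
s + l = p + q → change-point (collinear configuration reachable)

change-point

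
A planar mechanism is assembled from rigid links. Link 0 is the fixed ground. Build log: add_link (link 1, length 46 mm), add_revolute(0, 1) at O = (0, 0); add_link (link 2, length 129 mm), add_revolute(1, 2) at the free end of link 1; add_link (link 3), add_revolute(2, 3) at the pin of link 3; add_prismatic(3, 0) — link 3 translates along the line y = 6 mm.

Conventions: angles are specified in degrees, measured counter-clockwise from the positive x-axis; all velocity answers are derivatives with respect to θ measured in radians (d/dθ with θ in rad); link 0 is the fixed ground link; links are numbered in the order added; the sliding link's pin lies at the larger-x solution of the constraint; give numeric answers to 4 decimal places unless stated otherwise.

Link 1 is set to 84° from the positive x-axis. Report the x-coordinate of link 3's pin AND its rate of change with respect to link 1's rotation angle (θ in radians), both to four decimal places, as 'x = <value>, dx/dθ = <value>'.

geometry: r = 46 mm, L = 129 mm, e = 6 mm
crank pin P = (r cos θ, r sin θ) = (4.808309, 45.748007)
h = r sin θ − e = 45.748007 − 6 = 39.748007
x = r cos θ + √(L² − h²) = 4.808309 + 122.723657 = 127.531966
dx/dθ = −r sin θ − h·r cos θ/√(L² − h²) (θ in radians; h = 39.748007) = -47.305333

x = 127.5320, dx/dθ = -47.3053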